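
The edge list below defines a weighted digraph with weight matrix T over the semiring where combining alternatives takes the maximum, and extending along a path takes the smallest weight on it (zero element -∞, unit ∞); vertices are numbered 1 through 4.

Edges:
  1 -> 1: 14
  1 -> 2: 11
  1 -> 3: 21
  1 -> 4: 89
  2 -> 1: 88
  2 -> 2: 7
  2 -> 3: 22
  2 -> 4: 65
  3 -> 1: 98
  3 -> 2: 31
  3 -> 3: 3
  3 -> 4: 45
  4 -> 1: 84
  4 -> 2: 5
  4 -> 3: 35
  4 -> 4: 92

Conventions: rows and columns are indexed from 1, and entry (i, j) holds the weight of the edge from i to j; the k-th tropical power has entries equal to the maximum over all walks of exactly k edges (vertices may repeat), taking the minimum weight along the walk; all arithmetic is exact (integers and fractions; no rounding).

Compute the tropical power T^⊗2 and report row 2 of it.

T^⊗2:
  [84, 21, 35, 89]
  [65, 22, 35, 88]
  [45, 11, 35, 89]
  [84, 31, 35, 92]
Answer: row 2 of T^⊗2 = [65, 22, 35, 88]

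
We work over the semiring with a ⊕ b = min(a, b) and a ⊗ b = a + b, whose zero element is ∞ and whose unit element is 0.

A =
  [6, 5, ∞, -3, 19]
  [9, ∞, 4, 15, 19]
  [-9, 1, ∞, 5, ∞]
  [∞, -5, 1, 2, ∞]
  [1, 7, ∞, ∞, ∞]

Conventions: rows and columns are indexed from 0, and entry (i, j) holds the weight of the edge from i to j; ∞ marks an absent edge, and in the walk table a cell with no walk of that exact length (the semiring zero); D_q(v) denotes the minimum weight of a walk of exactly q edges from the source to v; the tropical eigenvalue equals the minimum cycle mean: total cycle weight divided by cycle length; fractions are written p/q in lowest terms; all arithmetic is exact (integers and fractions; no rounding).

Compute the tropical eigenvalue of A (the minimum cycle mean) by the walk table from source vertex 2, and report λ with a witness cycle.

q=0: [∞, ∞, 0, ∞, ∞]
q=1: [-9, 1, ∞, 5, ∞]
q=2: [-3, -4, 5, -12, 10]
q=3: [-4, -17, -11, -10, 15]
q=4: [-20, -15, -13, -8, 2]
q=5: [-22, -15, -11, -23, -1]
Optimal cycle mean attained by: cycle 0->3->2->0, total (-3) + 1 + (-9), length 3.
Answer: λ = -11/3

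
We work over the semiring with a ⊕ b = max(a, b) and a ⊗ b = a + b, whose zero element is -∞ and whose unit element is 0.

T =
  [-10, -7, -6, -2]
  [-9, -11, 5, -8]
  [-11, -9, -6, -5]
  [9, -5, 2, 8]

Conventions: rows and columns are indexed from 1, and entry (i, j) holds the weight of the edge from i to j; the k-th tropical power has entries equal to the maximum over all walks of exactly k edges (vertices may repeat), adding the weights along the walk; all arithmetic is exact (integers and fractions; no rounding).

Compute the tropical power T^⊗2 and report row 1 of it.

T^⊗2:
  [7, -7, 0, 6]
  [1, -4, -1, 0]
  [4, -10, -3, 3]
  [17, 3, 10, 16]
Answer: row 1 of T^⊗2 = [7, -7, 0, 6]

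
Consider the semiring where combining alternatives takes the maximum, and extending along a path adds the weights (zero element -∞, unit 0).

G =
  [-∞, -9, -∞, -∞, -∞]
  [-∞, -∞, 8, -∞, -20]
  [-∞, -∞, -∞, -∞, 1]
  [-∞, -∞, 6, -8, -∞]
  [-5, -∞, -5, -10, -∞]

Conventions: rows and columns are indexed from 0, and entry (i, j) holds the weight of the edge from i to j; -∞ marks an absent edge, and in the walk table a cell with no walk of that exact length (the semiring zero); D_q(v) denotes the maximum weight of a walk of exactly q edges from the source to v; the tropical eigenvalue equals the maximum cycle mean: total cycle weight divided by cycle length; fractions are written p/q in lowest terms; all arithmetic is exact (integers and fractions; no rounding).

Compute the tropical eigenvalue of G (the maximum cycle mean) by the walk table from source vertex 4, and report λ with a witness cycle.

q=0: [-∞, -∞, -∞, -∞, 0]
q=1: [-5, -∞, -5, -10, -∞]
q=2: [-∞, -14, -4, -18, -4]
q=3: [-9, -∞, -6, -14, -3]
q=4: [-8, -18, -8, -13, -5]
q=5: [-10, -17, -7, -15, -7]
Optimal cycle mean attained by: cycle 2->4->3->2, total 1 + (-10) + 6, length 3.
Answer: λ = -1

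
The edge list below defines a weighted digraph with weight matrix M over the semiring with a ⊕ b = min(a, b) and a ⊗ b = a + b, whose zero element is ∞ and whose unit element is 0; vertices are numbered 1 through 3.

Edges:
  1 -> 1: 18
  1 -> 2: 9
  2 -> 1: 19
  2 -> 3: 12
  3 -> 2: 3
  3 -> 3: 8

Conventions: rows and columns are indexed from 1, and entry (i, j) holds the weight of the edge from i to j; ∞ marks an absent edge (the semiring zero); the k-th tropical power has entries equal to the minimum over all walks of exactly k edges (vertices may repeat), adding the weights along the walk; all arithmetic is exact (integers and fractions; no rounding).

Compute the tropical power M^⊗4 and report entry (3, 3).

M^⊗2:
  [28, 27, 21]
  [37, 15, 20]
  [22, 11, 15]
M^⊗3:
  [46, 24, 29]
  [34, 23, 27]
  [30, 18, 23]
M^⊗4:
  [43, 32, 36]
  [42, 30, 35]
  [37, 26, 30]
Key observation: the optimum is the walk 3->2->3->2->3, with weight 3 + 12 + 3 + 12 = 30.
Optimal value attained by: walk 3->2->3->2->3.
Answer: (M^⊗4)[3][3] = 30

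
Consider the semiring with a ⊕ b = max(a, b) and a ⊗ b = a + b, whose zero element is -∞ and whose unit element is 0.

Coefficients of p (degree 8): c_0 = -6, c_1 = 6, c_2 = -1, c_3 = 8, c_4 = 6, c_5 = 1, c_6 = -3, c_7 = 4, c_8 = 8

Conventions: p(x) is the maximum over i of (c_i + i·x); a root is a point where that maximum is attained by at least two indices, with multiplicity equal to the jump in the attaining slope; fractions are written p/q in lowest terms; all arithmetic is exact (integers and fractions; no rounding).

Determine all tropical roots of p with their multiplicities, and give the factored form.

hull edge (i=0, c=-6) to (i=1, c=6): slope 12, span 1
hull edge (i=1, c=6) to (i=3, c=8): slope 1, span 2
hull edge (i=3, c=8) to (i=8, c=8): slope 0, span 5
Factored form: p(x) = 8 ⊗ (x ⊕ (-12)) ⊗ (x ⊕ (-1)) ⊗ (x ⊕ (-1)) ⊗ (x ⊕ 0) ⊗ (x ⊕ 0) ⊗ (x ⊕ 0) ⊗ (x ⊕ 0) ⊗ (x ⊕ 0)
Answer: roots = -12 (mult 1), -1 (mult 2), 0 (mult 5)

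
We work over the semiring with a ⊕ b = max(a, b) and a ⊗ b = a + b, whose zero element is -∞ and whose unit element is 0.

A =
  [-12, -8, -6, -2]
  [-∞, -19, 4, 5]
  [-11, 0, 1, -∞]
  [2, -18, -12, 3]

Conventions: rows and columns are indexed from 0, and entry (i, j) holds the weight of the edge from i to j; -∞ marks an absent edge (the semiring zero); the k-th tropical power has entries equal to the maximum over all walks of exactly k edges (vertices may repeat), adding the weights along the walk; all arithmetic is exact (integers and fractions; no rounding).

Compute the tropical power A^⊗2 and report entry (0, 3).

A^⊗2:
  [0, -6, -4, 1]
  [7, 4, 5, 8]
  [-10, 1, 4, 5]
  [5, -6, -4, 6]
Key observation: the optimum is the walk 0->3->3, with weight (-2) + 3 = 1.
Optimal value attained by: walk 0->3->3.
Answer: (A^⊗2)[0][3] = 1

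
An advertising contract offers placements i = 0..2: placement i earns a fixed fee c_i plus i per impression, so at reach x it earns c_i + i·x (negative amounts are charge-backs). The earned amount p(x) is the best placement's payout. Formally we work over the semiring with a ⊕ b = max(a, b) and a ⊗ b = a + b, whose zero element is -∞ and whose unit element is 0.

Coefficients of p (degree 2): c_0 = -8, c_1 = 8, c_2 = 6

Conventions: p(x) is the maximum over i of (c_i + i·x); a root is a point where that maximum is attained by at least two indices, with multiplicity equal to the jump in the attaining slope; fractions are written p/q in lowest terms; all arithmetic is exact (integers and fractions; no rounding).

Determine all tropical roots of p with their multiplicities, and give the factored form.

hull edge (i=0, c=-8) to (i=1, c=8): slope 16, span 1
hull edge (i=1, c=8) to (i=2, c=6): slope -2, span 1
Factored form: p(x) = 6 ⊗ (x ⊕ (-16)) ⊗ (x ⊕ 2)
Answer: roots = -16 (mult 1), 2 (mult 1)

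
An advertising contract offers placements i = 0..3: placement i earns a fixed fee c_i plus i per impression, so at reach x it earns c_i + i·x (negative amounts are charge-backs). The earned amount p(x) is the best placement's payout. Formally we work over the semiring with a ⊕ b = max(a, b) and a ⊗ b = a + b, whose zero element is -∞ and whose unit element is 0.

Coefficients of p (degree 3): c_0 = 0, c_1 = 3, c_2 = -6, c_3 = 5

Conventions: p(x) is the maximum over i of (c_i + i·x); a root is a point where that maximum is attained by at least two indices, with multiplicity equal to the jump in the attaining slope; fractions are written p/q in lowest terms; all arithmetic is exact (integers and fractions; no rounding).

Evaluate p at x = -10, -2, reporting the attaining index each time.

p(-10) = max(0+0·(-10)=0, 3+1·(-10)=-7, -6+2·(-10)=-26, 5+3·(-10)=-25) = 0 (attained by i=0)
p(-2) = max(0+0·(-2)=0, 3+1·(-2)=1, -6+2·(-2)=-10, 5+3·(-2)=-1) = 1 (attained by i=1)
Answer: p(-10) = 0; p(-2) = 1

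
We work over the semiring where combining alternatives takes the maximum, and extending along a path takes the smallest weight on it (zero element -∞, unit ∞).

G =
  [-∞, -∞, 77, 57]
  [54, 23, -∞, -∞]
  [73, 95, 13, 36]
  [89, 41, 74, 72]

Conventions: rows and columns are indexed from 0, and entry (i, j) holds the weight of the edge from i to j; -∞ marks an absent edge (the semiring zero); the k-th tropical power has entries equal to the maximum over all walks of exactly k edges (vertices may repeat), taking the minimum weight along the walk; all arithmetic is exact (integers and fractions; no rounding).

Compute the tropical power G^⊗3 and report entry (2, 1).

G^⊗2:
  [73, 77, 57, 57]
  [23, 23, 54, 54]
  [54, 36, 73, 57]
  [73, 74, 77, 72]
G^⊗3:
  [57, 57, 73, 57]
  [54, 54, 54, 54]
  [73, 73, 57, 57]
  [73, 77, 73, 72]
Key observation: the optimum is the walk 2->0->2->1, with weight 73 min 77 min 95 = 73.
Optimal value attained by: walk 2->0->2->1.
Answer: (G^⊗3)[2][1] = 73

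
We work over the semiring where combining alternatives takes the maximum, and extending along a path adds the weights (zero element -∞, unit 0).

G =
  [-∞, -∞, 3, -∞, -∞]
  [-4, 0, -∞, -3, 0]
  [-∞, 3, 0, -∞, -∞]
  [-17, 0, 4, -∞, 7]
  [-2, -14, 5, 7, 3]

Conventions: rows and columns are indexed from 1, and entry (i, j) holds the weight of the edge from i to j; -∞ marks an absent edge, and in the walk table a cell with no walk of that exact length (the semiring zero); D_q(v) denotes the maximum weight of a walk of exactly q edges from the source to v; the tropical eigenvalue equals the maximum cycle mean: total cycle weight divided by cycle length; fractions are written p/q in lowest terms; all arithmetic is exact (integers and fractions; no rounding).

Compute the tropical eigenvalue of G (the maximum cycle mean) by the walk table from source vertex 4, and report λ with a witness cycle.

q=0: [-∞, -∞, -∞, 0, -∞]
q=1: [-17, 0, 4, -∞, 7]
q=2: [5, 7, 12, 14, 10]
q=3: [8, 15, 18, 17, 21]
q=4: [19, 21, 26, 28, 24]
q=5: [22, 29, 32, 31, 35]
Optimal cycle mean attained by: cycle 4->5->4, total 7 + 7, length 2.
Answer: λ = 7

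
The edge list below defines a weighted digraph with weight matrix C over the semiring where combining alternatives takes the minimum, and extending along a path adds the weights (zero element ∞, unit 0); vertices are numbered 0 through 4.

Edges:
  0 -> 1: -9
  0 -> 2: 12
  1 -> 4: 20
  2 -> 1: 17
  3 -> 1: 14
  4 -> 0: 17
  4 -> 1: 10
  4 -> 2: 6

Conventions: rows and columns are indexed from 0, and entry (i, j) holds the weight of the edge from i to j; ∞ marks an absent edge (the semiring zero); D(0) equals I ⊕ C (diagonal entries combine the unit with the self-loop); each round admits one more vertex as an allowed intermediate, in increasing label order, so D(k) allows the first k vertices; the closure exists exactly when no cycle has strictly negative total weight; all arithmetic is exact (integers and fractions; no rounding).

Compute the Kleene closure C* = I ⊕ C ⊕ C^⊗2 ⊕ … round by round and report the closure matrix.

D(0):
  [0, -9, 12, ∞, ∞]
  [∞, 0, ∞, ∞, 20]
  [∞, 17, 0, ∞, ∞]
  [∞, 14, ∞, 0, ∞]
  [17, 10, 6, ∞, 0]
D(1):
  [0, -9, 12, ∞, ∞]
  [∞, 0, ∞, ∞, 20]
  [∞, 17, 0, ∞, ∞]
  [∞, 14, ∞, 0, ∞]
  [17, 8, 6, ∞, 0]
D(2):
  [0, -9, 12, ∞, 11]
  [∞, 0, ∞, ∞, 20]
  [∞, 17, 0, ∞, 37]
  [∞, 14, ∞, 0, 34]
  [17, 8, 6, ∞, 0]
D(3):
  [0, -9, 12, ∞, 11]
  [∞, 0, ∞, ∞, 20]
  [∞, 17, 0, ∞, 37]
  [∞, 14, ∞, 0, 34]
  [17, 8, 6, ∞, 0]
D(4):
  [0, -9, 12, ∞, 11]
  [∞, 0, ∞, ∞, 20]
  [∞, 17, 0, ∞, 37]
  [∞, 14, ∞, 0, 34]
  [17, 8, 6, ∞, 0]
D(5):
  [0, -9, 12, ∞, 11]
  [37, 0, 26, ∞, 20]
  [54, 17, 0, ∞, 37]
  [51, 14, 40, 0, 34]
  [17, 8, 6, ∞, 0]
Answer: C* = [[0, -9, 12, ∞, 11], [37, 0, 26, ∞, 20], [54, 17, 0, ∞, 37], [51, 14, 40, 0, 34], [17, 8, 6, ∞, 0]]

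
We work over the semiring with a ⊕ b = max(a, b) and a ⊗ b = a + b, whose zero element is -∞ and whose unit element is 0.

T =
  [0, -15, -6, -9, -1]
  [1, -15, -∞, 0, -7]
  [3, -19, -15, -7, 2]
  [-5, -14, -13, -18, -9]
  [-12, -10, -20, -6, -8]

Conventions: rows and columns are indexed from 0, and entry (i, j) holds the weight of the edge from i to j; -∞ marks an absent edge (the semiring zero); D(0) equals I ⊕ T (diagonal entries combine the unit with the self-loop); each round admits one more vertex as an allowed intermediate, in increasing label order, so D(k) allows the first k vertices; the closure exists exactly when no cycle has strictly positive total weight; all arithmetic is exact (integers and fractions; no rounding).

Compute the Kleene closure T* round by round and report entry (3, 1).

D(0):
  [0, -15, -6, -9, -1]
  [1, 0, -∞, 0, -7]
  [3, -19, 0, -7, 2]
  [-5, -14, -13, 0, -9]
  [-12, -10, -20, -6, 0]
D(1):
  [0, -15, -6, -9, -1]
  [1, 0, -5, 0, 0]
  [3, -12, 0, -6, 2]
  [-5, -14, -11, 0, -6]
  [-12, -10, -18, -6, 0]
D(2):
  [0, -15, -6, -9, -1]
  [1, 0, -5, 0, 0]
  [3, -12, 0, -6, 2]
  [-5, -14, -11, 0, -6]
  [-9, -10, -15, -6, 0]
D(3):
  [0, -15, -6, -9, -1]
  [1, 0, -5, 0, 0]
  [3, -12, 0, -6, 2]
  [-5, -14, -11, 0, -6]
  [-9, -10, -15, -6, 0]
D(4):
  [0, -15, -6, -9, -1]
  [1, 0, -5, 0, 0]
  [3, -12, 0, -6, 2]
  [-5, -14, -11, 0, -6]
  [-9, -10, -15, -6, 0]
D(5):
  [0, -11, -6, -7, -1]
  [1, 0, -5, 0, 0]
  [3, -8, 0, -4, 2]
  [-5, -14, -11, 0, -6]
  [-9, -10, -15, -6, 0]
Answer: T*[3][1] = -14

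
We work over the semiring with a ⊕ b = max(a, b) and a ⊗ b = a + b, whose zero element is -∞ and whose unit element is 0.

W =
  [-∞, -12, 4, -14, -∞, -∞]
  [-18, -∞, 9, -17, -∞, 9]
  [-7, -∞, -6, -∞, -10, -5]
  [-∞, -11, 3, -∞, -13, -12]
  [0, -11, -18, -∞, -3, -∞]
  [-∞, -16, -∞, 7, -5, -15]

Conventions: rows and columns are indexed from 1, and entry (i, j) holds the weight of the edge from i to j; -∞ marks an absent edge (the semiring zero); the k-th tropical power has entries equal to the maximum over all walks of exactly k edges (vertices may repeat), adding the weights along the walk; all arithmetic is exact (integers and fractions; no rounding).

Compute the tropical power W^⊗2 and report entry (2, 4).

W^⊗2:
  [-3, -25, -2, -29, -6, -1]
  [2, -7, 3, 16, 4, 4]
  [-10, -19, -3, 2, -10, -11]
  [-4, -24, -2, -5, -7, -2]
  [-3, -12, 4, -14, -6, -2]
  [-5, -4, 10, -8, -6, -5]
Key observation: the optimum is the walk 2->6->4, with weight 9 + 7 = 16.
Optimal value attained by: walk 2->6->4.
Answer: (W^⊗2)[2][4] = 16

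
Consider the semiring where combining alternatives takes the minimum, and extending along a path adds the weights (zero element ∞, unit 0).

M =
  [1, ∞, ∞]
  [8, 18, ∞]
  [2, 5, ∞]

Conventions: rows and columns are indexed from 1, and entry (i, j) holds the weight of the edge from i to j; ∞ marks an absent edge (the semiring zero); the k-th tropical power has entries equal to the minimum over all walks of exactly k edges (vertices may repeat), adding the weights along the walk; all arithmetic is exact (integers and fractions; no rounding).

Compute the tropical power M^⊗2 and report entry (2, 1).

M^⊗2:
  [2, ∞, ∞]
  [9, 36, ∞]
  [3, 23, ∞]
Key observation: the optimum is the walk 2->1->1, with weight 8 + 1 = 9.
Optimal value attained by: walk 2->1->1.
Answer: (M^⊗2)[2][1] = 9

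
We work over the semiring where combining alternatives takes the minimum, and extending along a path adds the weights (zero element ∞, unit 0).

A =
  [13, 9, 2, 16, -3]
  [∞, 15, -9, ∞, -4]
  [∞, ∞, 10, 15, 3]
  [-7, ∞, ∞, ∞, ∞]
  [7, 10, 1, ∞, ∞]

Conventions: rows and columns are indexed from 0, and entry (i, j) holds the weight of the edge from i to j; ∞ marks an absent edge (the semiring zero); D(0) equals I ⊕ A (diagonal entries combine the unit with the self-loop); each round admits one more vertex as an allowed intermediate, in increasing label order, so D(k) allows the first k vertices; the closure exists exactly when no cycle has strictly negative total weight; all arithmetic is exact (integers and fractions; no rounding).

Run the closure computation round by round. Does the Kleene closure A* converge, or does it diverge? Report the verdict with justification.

D(0):
  [0, 9, 2, 16, -3]
  [∞, 0, -9, ∞, -4]
  [∞, ∞, 0, 15, 3]
  [-7, ∞, ∞, 0, ∞]
  [7, 10, 1, ∞, 0]
D(1):
  [0, 9, 2, 16, -3]
  [∞, 0, -9, ∞, -4]
  [∞, ∞, 0, 15, 3]
  [-7, 2, -5, 0, -10]
  [7, 10, 1, 23, 0]
D(2):
  [0, 9, 0, 16, -3]
  [∞, 0, -9, ∞, -4]
  [∞, ∞, 0, 15, 3]
  [-7, 2, -7, 0, -10]
  [7, 10, 1, 23, 0]
D(3):
  [0, 9, 0, 15, -3]
  [∞, 0, -9, 6, -6]
  [∞, ∞, 0, 15, 3]
  [-7, 2, -7, 0, -10]
  [7, 10, 1, 16, 0]
D(4):
  [0, 9, 0, 15, -3]
  [-1, 0, -9, 6, -6]
  [8, 17, 0, 15, 3]
  [-7, 2, -7, 0, -10]
  [7, 10, 1, 16, 0]
D(5):
  [0, 7, -2, 13, -3]
  [-1, 0, -9, 6, -6]
  [8, 13, 0, 15, 3]
  [-7, 0, -9, 0, -10]
  [7, 10, 1, 16, 0]
Key observation: every diagonal entry stays at the unit through all rounds, so no improving cycle exists.
Answer: CONVERGES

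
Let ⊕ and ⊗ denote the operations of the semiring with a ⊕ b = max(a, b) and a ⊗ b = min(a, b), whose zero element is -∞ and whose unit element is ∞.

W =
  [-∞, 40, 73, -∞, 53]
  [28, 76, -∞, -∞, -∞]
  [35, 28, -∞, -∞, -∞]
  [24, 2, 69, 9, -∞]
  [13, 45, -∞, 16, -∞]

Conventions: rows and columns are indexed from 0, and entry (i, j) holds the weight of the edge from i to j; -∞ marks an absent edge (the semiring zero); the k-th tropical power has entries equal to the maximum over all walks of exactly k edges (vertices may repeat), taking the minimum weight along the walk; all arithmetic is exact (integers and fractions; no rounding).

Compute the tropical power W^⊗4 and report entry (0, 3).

W^⊗2:
  [35, 45, -∞, 16, -∞]
  [28, 76, 28, -∞, 28]
  [28, 35, 35, -∞, 35]
  [35, 28, 24, 9, 24]
  [28, 45, 16, 9, 13]
W^⊗3:
  [28, 45, 35, 9, 35]
  [28, 76, 28, 16, 28]
  [35, 35, 28, 16, 28]
  [28, 35, 35, 16, 35]
  [28, 45, 28, 13, 28]
W^⊗4:
  [35, 45, 28, 16, 28]
  [28, 76, 28, 16, 28]
  [28, 35, 35, 16, 35]
  [35, 35, 28, 16, 28]
  [28, 45, 28, 16, 28]
Key observation: the optimum is the walk 0->1->0->4->3, with weight 40 min 28 min 53 min 16 = 16.
Optimal value attained by: walk 0->1->0->4->3.
Answer: (W^⊗4)[0][3] = 16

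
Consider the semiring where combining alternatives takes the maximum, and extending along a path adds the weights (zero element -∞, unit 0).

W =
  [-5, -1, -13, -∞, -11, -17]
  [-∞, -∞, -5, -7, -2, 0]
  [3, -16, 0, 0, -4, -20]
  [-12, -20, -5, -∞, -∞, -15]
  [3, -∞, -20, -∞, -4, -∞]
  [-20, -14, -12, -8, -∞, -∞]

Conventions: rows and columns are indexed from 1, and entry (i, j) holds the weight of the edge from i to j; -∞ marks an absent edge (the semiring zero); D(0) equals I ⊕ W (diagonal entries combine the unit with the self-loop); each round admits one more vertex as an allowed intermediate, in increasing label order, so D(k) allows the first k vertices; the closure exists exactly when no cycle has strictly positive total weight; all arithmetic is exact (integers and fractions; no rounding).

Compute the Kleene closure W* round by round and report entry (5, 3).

D(0):
  [0, -1, -13, -∞, -11, -17]
  [-∞, 0, -5, -7, -2, 0]
  [3, -16, 0, 0, -4, -20]
  [-12, -20, -5, 0, -∞, -15]
  [3, -∞, -20, -∞, 0, -∞]
  [-20, -14, -12, -8, -∞, 0]
D(1):
  [0, -1, -13, -∞, -11, -17]
  [-∞, 0, -5, -7, -2, 0]
  [3, 2, 0, 0, -4, -14]
  [-12, -13, -5, 0, -23, -15]
  [3, 2, -10, -∞, 0, -14]
  [-20, -14, -12, -8, -31, 0]
D(2):
  [0, -1, -6, -8, -3, -1]
  [-∞, 0, -5, -7, -2, 0]
  [3, 2, 0, 0, 0, 2]
  [-12, -13, -5, 0, -15, -13]
  [3, 2, -3, -5, 0, 2]
  [-20, -14, -12, -8, -16, 0]
D(3):
  [0, -1, -6, -6, -3, -1]
  [-2, 0, -5, -5, -2, 0]
  [3, 2, 0, 0, 0, 2]
  [-2, -3, -5, 0, -5, -3]
  [3, 2, -3, -3, 0, 2]
  [-9, -10, -12, -8, -12, 0]
D(4):
  [0, -1, -6, -6, -3, -1]
  [-2, 0, -5, -5, -2, 0]
  [3, 2, 0, 0, 0, 2]
  [-2, -3, -5, 0, -5, -3]
  [3, 2, -3, -3, 0, 2]
  [-9, -10, -12, -8, -12, 0]
D(5):
  [0, -1, -6, -6, -3, -1]
  [1, 0, -5, -5, -2, 0]
  [3, 2, 0, 0, 0, 2]
  [-2, -3, -5, 0, -5, -3]
  [3, 2, -3, -3, 0, 2]
  [-9, -10, -12, -8, -12, 0]
D(6):
  [0, -1, -6, -6, -3, -1]
  [1, 0, -5, -5, -2, 0]
  [3, 2, 0, 0, 0, 2]
  [-2, -3, -5, 0, -5, -3]
  [3, 2, -3, -3, 0, 2]
  [-9, -10, -12, -8, -12, 0]
Answer: W*[5][3] = -3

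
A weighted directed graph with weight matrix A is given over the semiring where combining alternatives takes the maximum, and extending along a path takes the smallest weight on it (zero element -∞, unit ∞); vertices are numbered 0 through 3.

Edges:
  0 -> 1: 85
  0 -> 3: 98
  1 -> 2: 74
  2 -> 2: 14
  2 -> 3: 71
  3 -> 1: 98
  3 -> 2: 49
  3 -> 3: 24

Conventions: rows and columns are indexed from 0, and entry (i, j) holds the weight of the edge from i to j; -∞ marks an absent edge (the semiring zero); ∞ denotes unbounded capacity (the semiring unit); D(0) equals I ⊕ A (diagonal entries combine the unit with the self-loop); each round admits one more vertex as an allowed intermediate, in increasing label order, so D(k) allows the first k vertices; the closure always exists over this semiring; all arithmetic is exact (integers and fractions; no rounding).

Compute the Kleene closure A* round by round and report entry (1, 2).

D(0):
  [∞, 85, -∞, 98]
  [-∞, ∞, 74, -∞]
  [-∞, -∞, ∞, 71]
  [-∞, 98, 49, ∞]
D(1):
  [∞, 85, -∞, 98]
  [-∞, ∞, 74, -∞]
  [-∞, -∞, ∞, 71]
  [-∞, 98, 49, ∞]
D(2):
  [∞, 85, 74, 98]
  [-∞, ∞, 74, -∞]
  [-∞, -∞, ∞, 71]
  [-∞, 98, 74, ∞]
D(3):
  [∞, 85, 74, 98]
  [-∞, ∞, 74, 71]
  [-∞, -∞, ∞, 71]
  [-∞, 98, 74, ∞]
D(4):
  [∞, 98, 74, 98]
  [-∞, ∞, 74, 71]
  [-∞, 71, ∞, 71]
  [-∞, 98, 74, ∞]
Answer: A*[1][2] = 74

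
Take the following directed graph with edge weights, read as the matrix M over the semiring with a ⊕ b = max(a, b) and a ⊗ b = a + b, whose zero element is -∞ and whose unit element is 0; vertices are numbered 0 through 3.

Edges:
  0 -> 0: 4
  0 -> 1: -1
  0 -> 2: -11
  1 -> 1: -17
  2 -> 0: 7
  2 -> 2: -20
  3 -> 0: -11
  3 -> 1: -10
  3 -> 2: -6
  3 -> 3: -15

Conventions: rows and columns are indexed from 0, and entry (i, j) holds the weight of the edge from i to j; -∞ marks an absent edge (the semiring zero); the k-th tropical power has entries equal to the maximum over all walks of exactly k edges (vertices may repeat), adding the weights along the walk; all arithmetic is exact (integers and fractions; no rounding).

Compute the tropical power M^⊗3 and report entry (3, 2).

M^⊗2:
  [8, 3, -7, -∞]
  [-∞, -34, -∞, -∞]
  [11, 6, -4, -∞]
  [1, -12, -21, -30]
M^⊗3:
  [12, 7, -3, -∞]
  [-∞, -51, -∞, -∞]
  [15, 10, 0, -∞]
  [5, 0, -10, -45]
Key observation: the optimum is the walk 3->2->0->2, with weight (-6) + 7 + (-11) = -10.
Optimal value attained by: walk 3->2->0->2.
Answer: (M^⊗3)[3][2] = -10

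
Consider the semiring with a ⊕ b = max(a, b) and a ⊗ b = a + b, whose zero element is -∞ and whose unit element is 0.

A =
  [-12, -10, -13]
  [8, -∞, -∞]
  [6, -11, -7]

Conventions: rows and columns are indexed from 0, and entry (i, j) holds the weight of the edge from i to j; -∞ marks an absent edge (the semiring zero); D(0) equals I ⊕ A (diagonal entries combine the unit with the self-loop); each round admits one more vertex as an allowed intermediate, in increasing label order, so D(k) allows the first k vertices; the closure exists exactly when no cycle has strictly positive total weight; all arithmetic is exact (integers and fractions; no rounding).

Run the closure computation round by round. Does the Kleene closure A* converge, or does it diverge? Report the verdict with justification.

D(0):
  [0, -10, -13]
  [8, 0, -∞]
  [6, -11, 0]
D(1):
  [0, -10, -13]
  [8, 0, -5]
  [6, -4, 0]
D(2):
  [0, -10, -13]
  [8, 0, -5]
  [6, -4, 0]
D(3):
  [0, -10, -13]
  [8, 0, -5]
  [6, -4, 0]
Key observation: every diagonal entry stays at the unit through all rounds, so no improving cycle exists.
Answer: CONVERGES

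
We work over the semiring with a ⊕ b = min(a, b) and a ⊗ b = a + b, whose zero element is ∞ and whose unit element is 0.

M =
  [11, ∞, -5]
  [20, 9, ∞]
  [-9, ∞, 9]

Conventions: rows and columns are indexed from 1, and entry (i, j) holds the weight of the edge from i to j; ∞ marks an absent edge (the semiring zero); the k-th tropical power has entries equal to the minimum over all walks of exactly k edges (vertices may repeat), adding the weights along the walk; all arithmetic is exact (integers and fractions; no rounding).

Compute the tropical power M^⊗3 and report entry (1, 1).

M^⊗2:
  [-14, ∞, 4]
  [29, 18, 15]
  [0, ∞, -14]
M^⊗3:
  [-5, ∞, -19]
  [6, 27, 24]
  [-23, ∞, -5]
Key observation: the optimum is the walk 1->3->3->1, with weight (-5) + 9 + (-9) = -5.
Optimal value attained by: walk 1->3->3->1.
Answer: (M^⊗3)[1][1] = -5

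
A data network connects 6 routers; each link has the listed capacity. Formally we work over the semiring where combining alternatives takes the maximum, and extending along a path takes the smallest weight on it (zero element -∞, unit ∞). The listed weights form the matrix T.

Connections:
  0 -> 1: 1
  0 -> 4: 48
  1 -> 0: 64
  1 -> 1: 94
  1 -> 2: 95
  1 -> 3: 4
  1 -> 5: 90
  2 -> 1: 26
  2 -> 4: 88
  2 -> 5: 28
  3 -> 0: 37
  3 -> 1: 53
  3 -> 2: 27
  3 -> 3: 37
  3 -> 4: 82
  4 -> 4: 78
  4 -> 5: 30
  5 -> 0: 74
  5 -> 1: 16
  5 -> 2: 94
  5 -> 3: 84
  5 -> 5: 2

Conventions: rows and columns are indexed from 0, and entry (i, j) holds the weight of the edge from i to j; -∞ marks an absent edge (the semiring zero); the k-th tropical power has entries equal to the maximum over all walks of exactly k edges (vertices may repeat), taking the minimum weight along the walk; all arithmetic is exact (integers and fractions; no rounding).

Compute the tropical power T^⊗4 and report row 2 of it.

T^⊗2:
  [1, 1, 1, 1, 48, 30]
  [74, 94, 94, 84, 88, 90]
  [28, 26, 28, 28, 78, 30]
  [53, 53, 53, 37, 78, 53]
  [30, 16, 30, 30, 78, 30]
  [37, 53, 27, 37, 88, 28]
T^⊗3:
  [30, 16, 30, 30, 48, 30]
  [74, 94, 94, 84, 88, 90]
  [30, 28, 30, 30, 78, 30]
  [53, 53, 53, 53, 78, 53]
  [30, 30, 30, 30, 78, 30]
  [53, 53, 53, 37, 78, 53]
T^⊗4:
  [30, 30, 30, 30, 48, 30]
  [74, 94, 94, 84, 88, 90]
  [30, 30, 30, 30, 78, 30]
  [53, 53, 53, 53, 78, 53]
  [30, 30, 30, 30, 78, 30]
  [53, 53, 53, 53, 78, 53]
Answer: row 2 of T^⊗4 = [30, 30, 30, 30, 78, 30]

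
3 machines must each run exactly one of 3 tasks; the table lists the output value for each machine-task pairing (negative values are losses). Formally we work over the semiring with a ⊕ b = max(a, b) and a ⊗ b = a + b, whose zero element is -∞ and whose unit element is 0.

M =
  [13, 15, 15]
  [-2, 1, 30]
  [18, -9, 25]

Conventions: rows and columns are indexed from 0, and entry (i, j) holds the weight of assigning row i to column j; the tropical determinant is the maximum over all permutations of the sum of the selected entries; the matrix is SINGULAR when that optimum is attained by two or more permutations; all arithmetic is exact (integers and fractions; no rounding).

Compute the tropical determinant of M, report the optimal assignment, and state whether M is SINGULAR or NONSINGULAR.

σ = (0, 1, 2): 13 + 1 + 25 = 39
σ = (0, 2, 1): 13 + 30 + (-9) = 34
σ = (1, 0, 2): 15 + (-2) + 25 = 38
σ = (1, 2, 0): 15 + 30 + 18 = 63
σ = (2, 0, 1): 15 + (-2) + (-9) = 4
σ = (2, 1, 0): 15 + 1 + 18 = 34
Optimal value attained by: σ = (1, 2, 0).
Answer: det⊕(M) = 63; verdict: NONSINGULAR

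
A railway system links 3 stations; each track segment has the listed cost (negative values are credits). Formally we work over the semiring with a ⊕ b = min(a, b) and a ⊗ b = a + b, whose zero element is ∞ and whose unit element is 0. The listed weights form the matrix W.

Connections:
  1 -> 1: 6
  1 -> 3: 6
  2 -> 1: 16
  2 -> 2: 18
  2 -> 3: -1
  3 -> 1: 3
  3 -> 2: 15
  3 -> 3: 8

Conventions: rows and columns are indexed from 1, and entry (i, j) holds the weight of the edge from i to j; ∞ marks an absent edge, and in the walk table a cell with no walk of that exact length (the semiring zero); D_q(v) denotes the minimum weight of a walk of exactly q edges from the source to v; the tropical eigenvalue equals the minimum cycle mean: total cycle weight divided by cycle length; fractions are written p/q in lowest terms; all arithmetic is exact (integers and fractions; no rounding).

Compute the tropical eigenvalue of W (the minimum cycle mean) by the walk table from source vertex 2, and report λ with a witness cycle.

q=0: [∞, 0, ∞]
q=1: [16, 18, -1]
q=2: [2, 14, 7]
q=3: [8, 22, 8]
Optimal cycle mean attained by: cycle 1->3->1, total 6 + 3, length 2.
Answer: λ = 9/2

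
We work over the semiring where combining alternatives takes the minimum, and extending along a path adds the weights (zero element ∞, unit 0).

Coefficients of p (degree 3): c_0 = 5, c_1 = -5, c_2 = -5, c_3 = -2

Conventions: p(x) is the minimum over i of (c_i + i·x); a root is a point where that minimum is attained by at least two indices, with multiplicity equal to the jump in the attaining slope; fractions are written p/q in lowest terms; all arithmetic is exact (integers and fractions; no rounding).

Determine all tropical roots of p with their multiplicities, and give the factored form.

hull edge (i=0, c=5) to (i=1, c=-5): slope -10, span 1
hull edge (i=1, c=-5) to (i=2, c=-5): slope 0, span 1
hull edge (i=2, c=-5) to (i=3, c=-2): slope 3, span 1
Factored form: p(x) = -2 ⊗ (x ⊕ (-3)) ⊗ (x ⊕ 0) ⊗ (x ⊕ 10)
Answer: roots = -3 (mult 1), 0 (mult 1), 10 (mult 1)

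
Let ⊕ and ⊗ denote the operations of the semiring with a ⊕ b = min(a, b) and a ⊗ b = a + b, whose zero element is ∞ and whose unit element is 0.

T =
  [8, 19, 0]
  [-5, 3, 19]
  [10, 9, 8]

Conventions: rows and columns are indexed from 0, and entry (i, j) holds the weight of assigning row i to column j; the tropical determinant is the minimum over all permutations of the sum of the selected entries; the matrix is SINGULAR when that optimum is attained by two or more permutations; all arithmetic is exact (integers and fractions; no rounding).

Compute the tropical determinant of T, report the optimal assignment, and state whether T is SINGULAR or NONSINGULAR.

σ = (0, 1, 2): 8 + 3 + 8 = 19
σ = (0, 2, 1): 8 + 19 + 9 = 36
σ = (1, 0, 2): 19 + (-5) + 8 = 22
σ = (1, 2, 0): 19 + 19 + 10 = 48
σ = (2, 0, 1): 0 + (-5) + 9 = 4
σ = (2, 1, 0): 0 + 3 + 10 = 13
Optimal value attained by: σ = (2, 0, 1).
Answer: det⊕(T) = 4; verdict: NONSINGULAR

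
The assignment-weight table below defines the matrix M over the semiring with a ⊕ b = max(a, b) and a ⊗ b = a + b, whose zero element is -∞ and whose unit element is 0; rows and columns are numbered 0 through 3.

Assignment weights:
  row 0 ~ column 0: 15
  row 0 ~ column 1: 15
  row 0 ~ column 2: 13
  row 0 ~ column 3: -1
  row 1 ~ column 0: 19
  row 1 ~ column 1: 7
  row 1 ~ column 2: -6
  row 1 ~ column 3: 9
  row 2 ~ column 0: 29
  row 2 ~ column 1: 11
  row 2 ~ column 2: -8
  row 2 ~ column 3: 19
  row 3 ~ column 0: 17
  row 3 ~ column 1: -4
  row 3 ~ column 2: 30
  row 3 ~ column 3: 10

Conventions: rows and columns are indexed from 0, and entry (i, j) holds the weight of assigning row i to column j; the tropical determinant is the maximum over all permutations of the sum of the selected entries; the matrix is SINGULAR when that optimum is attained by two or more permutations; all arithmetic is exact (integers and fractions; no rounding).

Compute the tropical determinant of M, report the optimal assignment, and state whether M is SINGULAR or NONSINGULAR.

σ = (0, 1, 2, 3): 15 + 7 + (-8) + 10 = 24
σ = (0, 1, 3, 2): 15 + 7 + 19 + 30 = 71
σ = (0, 2, 1, 3): 15 + (-6) + 11 + 10 = 30
σ = (0, 2, 3, 1): 15 + (-6) + 19 + (-4) = 24
σ = (0, 3, 1, 2): 15 + 9 + 11 + 30 = 65
σ = (0, 3, 2, 1): 15 + 9 + (-8) + (-4) = 12
σ = (1, 0, 2, 3): 15 + 19 + (-8) + 10 = 36
σ = (1, 0, 3, 2): 15 + 19 + 19 + 30 = 83
σ = (1, 2, 0, 3): 15 + (-6) + 29 + 10 = 48
σ = (1, 2, 3, 0): 15 + (-6) + 19 + 17 = 45
σ = (1, 3, 0, 2): 15 + 9 + 29 + 30 = 83
σ = (1, 3, 2, 0): 15 + 9 + (-8) + 17 = 33
σ = (2, 0, 1, 3): 13 + 19 + 11 + 10 = 53
σ = (2, 0, 3, 1): 13 + 19 + 19 + (-4) = 47
σ = (2, 1, 0, 3): 13 + 7 + 29 + 10 = 59
σ = (2, 1, 3, 0): 13 + 7 + 19 + 17 = 56
σ = (2, 3, 0, 1): 13 + 9 + 29 + (-4) = 47
σ = (2, 3, 1, 0): 13 + 9 + 11 + 17 = 50
σ = (3, 0, 1, 2): (-1) + 19 + 11 + 30 = 59
σ = (3, 0, 2, 1): (-1) + 19 + (-8) + (-4) = 6
σ = (3, 1, 0, 2): (-1) + 7 + 29 + 30 = 65
σ = (3, 1, 2, 0): (-1) + 7 + (-8) + 17 = 15
σ = (3, 2, 0, 1): (-1) + (-6) + 29 + (-4) = 18
σ = (3, 2, 1, 0): (-1) + (-6) + 11 + 17 = 21
Optimal value attained by: σ = (1, 0, 3, 2).
Answer: det⊕(M) = 83; verdict: SINGULAR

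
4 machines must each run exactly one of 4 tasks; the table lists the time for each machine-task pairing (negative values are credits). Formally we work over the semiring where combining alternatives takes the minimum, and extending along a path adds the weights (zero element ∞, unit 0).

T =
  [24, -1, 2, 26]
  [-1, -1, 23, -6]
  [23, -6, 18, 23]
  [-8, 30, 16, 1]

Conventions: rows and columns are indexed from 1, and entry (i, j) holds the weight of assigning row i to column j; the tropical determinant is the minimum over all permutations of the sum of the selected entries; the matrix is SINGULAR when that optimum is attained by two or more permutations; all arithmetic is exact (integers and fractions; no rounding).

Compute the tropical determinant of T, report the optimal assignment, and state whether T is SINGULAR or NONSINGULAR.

σ = (1, 2, 3, 4): 24 + (-1) + 18 + 1 = 42
σ = (1, 2, 4, 3): 24 + (-1) + 23 + 16 = 62
σ = (1, 3, 2, 4): 24 + 23 + (-6) + 1 = 42
σ = (1, 3, 4, 2): 24 + 23 + 23 + 30 = 100
σ = (1, 4, 2, 3): 24 + (-6) + (-6) + 16 = 28
σ = (1, 4, 3, 2): 24 + (-6) + 18 + 30 = 66
σ = (2, 1, 3, 4): (-1) + (-1) + 18 + 1 = 17
σ = (2, 1, 4, 3): (-1) + (-1) + 23 + 16 = 37
σ = (2, 3, 1, 4): (-1) + 23 + 23 + 1 = 46
σ = (2, 3, 4, 1): (-1) + 23 + 23 + (-8) = 37
σ = (2, 4, 1, 3): (-1) + (-6) + 23 + 16 = 32
σ = (2, 4, 3, 1): (-1) + (-6) + 18 + (-8) = 3
σ = (3, 1, 2, 4): 2 + (-1) + (-6) + 1 = -4
σ = (3, 1, 4, 2): 2 + (-1) + 23 + 30 = 54
σ = (3, 2, 1, 4): 2 + (-1) + 23 + 1 = 25
σ = (3, 2, 4, 1): 2 + (-1) + 23 + (-8) = 16
σ = (3, 4, 1, 2): 2 + (-6) + 23 + 30 = 49
σ = (3, 4, 2, 1): 2 + (-6) + (-6) + (-8) = -18
σ = (4, 1, 2, 3): 26 + (-1) + (-6) + 16 = 35
σ = (4, 1, 3, 2): 26 + (-1) + 18 + 30 = 73
σ = (4, 2, 1, 3): 26 + (-1) + 23 + 16 = 64
σ = (4, 2, 3, 1): 26 + (-1) + 18 + (-8) = 35
σ = (4, 3, 1, 2): 26 + 23 + 23 + 30 = 102
σ = (4, 3, 2, 1): 26 + 23 + (-6) + (-8) = 35
Optimal value attained by: σ = (3, 4, 2, 1).
Answer: det⊕(T) = -18; verdict: NONSINGULAR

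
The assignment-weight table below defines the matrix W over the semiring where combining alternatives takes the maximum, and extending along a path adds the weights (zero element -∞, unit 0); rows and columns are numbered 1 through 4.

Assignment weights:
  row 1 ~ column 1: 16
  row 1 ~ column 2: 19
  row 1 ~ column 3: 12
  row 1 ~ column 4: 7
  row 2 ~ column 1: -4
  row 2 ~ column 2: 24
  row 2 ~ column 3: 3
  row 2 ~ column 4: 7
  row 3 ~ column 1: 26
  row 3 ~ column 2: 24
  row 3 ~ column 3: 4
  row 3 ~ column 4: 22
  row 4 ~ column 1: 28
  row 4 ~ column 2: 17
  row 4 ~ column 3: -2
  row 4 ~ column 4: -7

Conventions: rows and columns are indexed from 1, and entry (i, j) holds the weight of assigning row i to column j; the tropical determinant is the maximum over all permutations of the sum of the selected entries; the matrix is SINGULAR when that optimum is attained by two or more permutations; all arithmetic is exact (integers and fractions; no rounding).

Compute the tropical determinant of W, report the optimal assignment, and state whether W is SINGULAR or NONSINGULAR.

σ = (1, 2, 3, 4): 16 + 24 + 4 + (-7) = 37
σ = (1, 2, 4, 3): 16 + 24 + 22 + (-2) = 60
σ = (1, 3, 2, 4): 16 + 3 + 24 + (-7) = 36
σ = (1, 3, 4, 2): 16 + 3 + 22 + 17 = 58
σ = (1, 4, 2, 3): 16 + 7 + 24 + (-2) = 45
σ = (1, 4, 3, 2): 16 + 7 + 4 + 17 = 44
σ = (2, 1, 3, 4): 19 + (-4) + 4 + (-7) = 12
σ = (2, 1, 4, 3): 19 + (-4) + 22 + (-2) = 35
σ = (2, 3, 1, 4): 19 + 3 + 26 + (-7) = 41
σ = (2, 3, 4, 1): 19 + 3 + 22 + 28 = 72
σ = (2, 4, 1, 3): 19 + 7 + 26 + (-2) = 50
σ = (2, 4, 3, 1): 19 + 7 + 4 + 28 = 58
σ = (3, 1, 2, 4): 12 + (-4) + 24 + (-7) = 25
σ = (3, 1, 4, 2): 12 + (-4) + 22 + 17 = 47
σ = (3, 2, 1, 4): 12 + 24 + 26 + (-7) = 55
σ = (3, 2, 4, 1): 12 + 24 + 22 + 28 = 86
σ = (3, 4, 1, 2): 12 + 7 + 26 + 17 = 62
σ = (3, 4, 2, 1): 12 + 7 + 24 + 28 = 71
σ = (4, 1, 2, 3): 7 + (-4) + 24 + (-2) = 25
σ = (4, 1, 3, 2): 7 + (-4) + 4 + 17 = 24
σ = (4, 2, 1, 3): 7 + 24 + 26 + (-2) = 55
σ = (4, 2, 3, 1): 7 + 24 + 4 + 28 = 63
σ = (4, 3, 1, 2): 7 + 3 + 26 + 17 = 53
σ = (4, 3, 2, 1): 7 + 3 + 24 + 28 = 62
Optimal value attained by: σ = (3, 2, 4, 1).
Answer: det⊕(W) = 86; verdict: NONSINGULAR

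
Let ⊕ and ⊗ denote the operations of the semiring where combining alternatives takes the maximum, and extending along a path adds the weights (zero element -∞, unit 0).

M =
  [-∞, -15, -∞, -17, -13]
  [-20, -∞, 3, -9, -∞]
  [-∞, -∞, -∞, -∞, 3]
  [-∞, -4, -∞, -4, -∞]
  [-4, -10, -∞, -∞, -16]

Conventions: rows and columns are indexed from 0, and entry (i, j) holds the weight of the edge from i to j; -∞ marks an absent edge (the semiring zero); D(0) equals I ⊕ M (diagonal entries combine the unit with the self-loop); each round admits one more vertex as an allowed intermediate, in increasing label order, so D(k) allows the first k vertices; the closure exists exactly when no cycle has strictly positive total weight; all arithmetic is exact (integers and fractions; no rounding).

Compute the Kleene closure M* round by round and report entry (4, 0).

D(0):
  [0, -15, -∞, -17, -13]
  [-20, 0, 3, -9, -∞]
  [-∞, -∞, 0, -∞, 3]
  [-∞, -4, -∞, 0, -∞]
  [-4, -10, -∞, -∞, 0]
D(1):
  [0, -15, -∞, -17, -13]
  [-20, 0, 3, -9, -33]
  [-∞, -∞, 0, -∞, 3]
  [-∞, -4, -∞, 0, -∞]
  [-4, -10, -∞, -21, 0]
D(2):
  [0, -15, -12, -17, -13]
  [-20, 0, 3, -9, -33]
  [-∞, -∞, 0, -∞, 3]
  [-24, -4, -1, 0, -37]
  [-4, -10, -7, -19, 0]
D(3):
  [0, -15, -12, -17, -9]
  [-20, 0, 3, -9, 6]
  [-∞, -∞, 0, -∞, 3]
  [-24, -4, -1, 0, 2]
  [-4, -10, -7, -19, 0]
D(4):
  [0, -15, -12, -17, -9]
  [-20, 0, 3, -9, 6]
  [-∞, -∞, 0, -∞, 3]
  [-24, -4, -1, 0, 2]
  [-4, -10, -7, -19, 0]
D(5):
  [0, -15, -12, -17, -9]
  [2, 0, 3, -9, 6]
  [-1, -7, 0, -16, 3]
  [-2, -4, -1, 0, 2]
  [-4, -10, -7, -19, 0]
Answer: M*[4][0] = -4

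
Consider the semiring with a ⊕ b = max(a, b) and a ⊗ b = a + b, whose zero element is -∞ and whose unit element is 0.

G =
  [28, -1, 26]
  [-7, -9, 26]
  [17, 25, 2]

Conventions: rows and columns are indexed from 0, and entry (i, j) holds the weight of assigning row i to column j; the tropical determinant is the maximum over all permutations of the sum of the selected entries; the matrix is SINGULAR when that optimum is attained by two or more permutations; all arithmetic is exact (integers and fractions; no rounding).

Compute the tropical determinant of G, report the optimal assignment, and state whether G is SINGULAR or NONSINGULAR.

σ = (0, 1, 2): 28 + (-9) + 2 = 21
σ = (0, 2, 1): 28 + 26 + 25 = 79
σ = (1, 0, 2): (-1) + (-7) + 2 = -6
σ = (1, 2, 0): (-1) + 26 + 17 = 42
σ = (2, 0, 1): 26 + (-7) + 25 = 44
σ = (2, 1, 0): 26 + (-9) + 17 = 34
Optimal value attained by: σ = (0, 2, 1).
Answer: det⊕(G) = 79; verdict: NONSINGULAR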